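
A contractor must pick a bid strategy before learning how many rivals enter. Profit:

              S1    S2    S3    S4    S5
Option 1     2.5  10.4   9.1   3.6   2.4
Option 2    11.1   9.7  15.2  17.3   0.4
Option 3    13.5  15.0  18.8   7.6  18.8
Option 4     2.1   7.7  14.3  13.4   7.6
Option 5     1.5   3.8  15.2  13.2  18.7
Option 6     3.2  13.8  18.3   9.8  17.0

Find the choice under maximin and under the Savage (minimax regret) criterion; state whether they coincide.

maximin → Option 3; minimax regret → Option 3 (agree)

Row minima: Option 1=2.4, Option 2=0.4, Option 3=7.6, Option 4=2.1, Option 5=1.5, Option 6=3.2
Best worst-case = 7.6 → Option 3.
Column bests: S1=13.5, S2=15.0, S3=18.8, S4=17.3, S5=18.8.
Option 1 regrets: 11.0, 4.6, 9.7, 13.7, 16.4 → max 16.4
Option 2 regrets: 2.4, 5.3, 3.6, 0.0, 18.4 → max 18.4
Option 3 regrets: 0.0, 0.0, 0.0, 9.7, 0.0 → max 9.7
Option 4 regrets: 11.4, 7.3, 4.5, 3.9, 11.2 → max 11.4
Option 5 regrets: 12.0, 11.2, 3.6, 4.1, 0.1 → max 12.0
Option 6 regrets: 10.3, 1.2, 0.5, 7.5, 1.8 → max 10.3
Smallest max regret = 9.7 → Option 3.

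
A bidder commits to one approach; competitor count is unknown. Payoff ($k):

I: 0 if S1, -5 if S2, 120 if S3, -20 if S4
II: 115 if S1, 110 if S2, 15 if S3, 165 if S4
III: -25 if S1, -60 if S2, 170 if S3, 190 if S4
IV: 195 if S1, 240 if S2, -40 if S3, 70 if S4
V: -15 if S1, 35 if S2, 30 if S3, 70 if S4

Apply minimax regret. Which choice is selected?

Column bests: S1=195, S2=240, S3=170, S4=190.
I regrets: 195, 245, 50, 210 → max 245
II regrets: 80, 130, 155, 25 → max 155
III regrets: 220, 300, 0, 0 → max 300
IV regrets: 0, 0, 210, 120 → max 210
V regrets: 210, 205, 140, 120 → max 210
Smallest max regret = 155 → II.

II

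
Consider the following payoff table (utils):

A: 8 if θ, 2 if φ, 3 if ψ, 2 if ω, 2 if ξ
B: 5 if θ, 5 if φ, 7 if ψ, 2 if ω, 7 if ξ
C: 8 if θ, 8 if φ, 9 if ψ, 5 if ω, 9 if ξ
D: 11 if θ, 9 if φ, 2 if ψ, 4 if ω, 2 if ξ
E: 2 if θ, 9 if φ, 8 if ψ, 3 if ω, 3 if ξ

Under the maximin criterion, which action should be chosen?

Row minima: A=2, B=2, C=5, D=2, E=2
Best worst-case = 5 → C.

C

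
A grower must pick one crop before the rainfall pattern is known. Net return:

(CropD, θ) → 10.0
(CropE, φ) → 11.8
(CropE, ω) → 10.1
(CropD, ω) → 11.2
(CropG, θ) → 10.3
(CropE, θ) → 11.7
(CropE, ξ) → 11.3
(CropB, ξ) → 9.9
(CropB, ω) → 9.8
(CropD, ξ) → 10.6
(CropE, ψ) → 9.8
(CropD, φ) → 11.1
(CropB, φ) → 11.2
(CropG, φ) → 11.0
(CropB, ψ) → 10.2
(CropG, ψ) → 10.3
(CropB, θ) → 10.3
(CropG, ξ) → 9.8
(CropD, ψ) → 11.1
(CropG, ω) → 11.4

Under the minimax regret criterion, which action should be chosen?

CropE

Column bests: θ=11.7, φ=11.8, ψ=11.1, ω=11.4, ξ=11.3.
CropB regrets: 1.4, 0.6, 0.9, 1.6, 1.4 → max 1.6
CropD regrets: 1.7, 0.7, 0.0, 0.2, 0.7 → max 1.7
CropG regrets: 1.4, 0.8, 0.8, 0.0, 1.5 → max 1.5
CropE regrets: 0.0, 0.0, 1.3, 1.3, 0.0 → max 1.3
Smallest max regret = 1.3 → CropE.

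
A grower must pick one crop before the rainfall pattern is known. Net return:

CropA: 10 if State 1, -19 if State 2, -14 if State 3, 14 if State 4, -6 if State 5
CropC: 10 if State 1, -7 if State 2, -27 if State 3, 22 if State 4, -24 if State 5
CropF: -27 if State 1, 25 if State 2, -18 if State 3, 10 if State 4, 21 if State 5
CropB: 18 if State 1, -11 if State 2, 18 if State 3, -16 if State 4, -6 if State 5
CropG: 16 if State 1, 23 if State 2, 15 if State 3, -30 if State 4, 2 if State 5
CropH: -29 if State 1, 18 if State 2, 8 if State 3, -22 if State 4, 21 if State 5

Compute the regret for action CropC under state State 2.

32

Best payoff under State 2 is 25.
Regret = 25 − (-7) = 32.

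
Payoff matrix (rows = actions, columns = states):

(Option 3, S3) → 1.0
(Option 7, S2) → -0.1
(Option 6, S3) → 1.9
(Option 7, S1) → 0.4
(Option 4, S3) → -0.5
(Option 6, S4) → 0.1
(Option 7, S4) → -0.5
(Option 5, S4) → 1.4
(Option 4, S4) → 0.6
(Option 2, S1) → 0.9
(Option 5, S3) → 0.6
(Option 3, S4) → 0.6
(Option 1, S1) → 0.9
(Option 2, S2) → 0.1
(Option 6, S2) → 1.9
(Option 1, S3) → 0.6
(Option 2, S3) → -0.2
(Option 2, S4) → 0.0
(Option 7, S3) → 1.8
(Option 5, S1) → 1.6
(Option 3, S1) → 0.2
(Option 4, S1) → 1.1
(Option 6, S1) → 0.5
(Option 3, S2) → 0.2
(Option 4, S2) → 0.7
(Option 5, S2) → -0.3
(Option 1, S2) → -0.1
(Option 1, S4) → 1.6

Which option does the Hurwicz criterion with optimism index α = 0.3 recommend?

Option 1: 0.3·1.6 + 0.7·(-0.1) = 0.41
Option 2: 0.3·0.9 + 0.7·(-0.2) = 0.13
Option 3: 0.3·1.0 + 0.7·0.2 = 0.44
Option 4: 0.3·1.1 + 0.7·(-0.5) = -0.02
Option 5: 0.3·1.6 + 0.7·(-0.3) = 0.27
Option 6: 0.3·1.9 + 0.7·0.1 = 0.64
Option 7: 0.3·1.8 + 0.7·(-0.5) = 0.19
Highest Hurwicz score = 0.64 → Option 6.

Option 6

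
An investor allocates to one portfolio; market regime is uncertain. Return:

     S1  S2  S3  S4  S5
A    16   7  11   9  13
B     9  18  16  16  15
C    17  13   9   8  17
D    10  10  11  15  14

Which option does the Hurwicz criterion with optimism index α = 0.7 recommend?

A: 0.7·16 + 0.3·7 = 13.3
B: 0.7·18 + 0.3·9 = 15.3
C: 0.7·17 + 0.3·8 = 14.3
D: 0.7·15 + 0.3·10 = 13.5
Highest Hurwicz score = 15.3 → B.

B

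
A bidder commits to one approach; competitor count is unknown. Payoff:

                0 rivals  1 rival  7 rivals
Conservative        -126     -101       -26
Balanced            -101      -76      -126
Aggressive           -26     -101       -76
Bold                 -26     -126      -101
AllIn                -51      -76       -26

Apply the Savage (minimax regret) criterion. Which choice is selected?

Column bests: 0 rivals=-26, 1 rival=-76, 7 rivals=-26.
Conservative regrets: 100, 25, 0 → max 100
Balanced regrets: 75, 0, 100 → max 100
Aggressive regrets: 0, 25, 50 → max 50
Bold regrets: 0, 50, 75 → max 75
AllIn regrets: 25, 0, 0 → max 25
Smallest max regret = 25 → AllIn.

AllIn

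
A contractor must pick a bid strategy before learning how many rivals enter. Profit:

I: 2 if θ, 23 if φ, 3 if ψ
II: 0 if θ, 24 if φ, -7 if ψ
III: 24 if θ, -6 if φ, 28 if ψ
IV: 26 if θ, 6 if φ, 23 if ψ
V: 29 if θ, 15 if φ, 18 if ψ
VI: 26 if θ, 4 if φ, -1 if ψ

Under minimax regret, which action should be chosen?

V

Column bests: θ=29, φ=24, ψ=28.
I regrets: 27, 1, 25 → max 27
II regrets: 29, 0, 35 → max 35
III regrets: 5, 30, 0 → max 30
IV regrets: 3, 18, 5 → max 18
V regrets: 0, 9, 10 → max 10
VI regrets: 3, 20, 29 → max 29
Smallest max regret = 10 → V.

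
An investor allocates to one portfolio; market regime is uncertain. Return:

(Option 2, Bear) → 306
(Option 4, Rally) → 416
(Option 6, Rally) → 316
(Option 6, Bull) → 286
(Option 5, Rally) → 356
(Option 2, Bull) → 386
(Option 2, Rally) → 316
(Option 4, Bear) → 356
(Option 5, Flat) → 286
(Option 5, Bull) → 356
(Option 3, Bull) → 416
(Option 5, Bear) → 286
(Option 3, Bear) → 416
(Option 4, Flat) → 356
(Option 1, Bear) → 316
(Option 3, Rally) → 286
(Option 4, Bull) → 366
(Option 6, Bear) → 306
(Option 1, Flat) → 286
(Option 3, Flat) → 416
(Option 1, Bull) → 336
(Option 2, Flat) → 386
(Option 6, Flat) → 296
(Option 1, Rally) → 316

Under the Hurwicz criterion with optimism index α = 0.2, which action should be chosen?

Option 1: 0.2·336 + 0.8·286 = 296
Option 2: 0.2·386 + 0.8·306 = 322
Option 3: 0.2·416 + 0.8·286 = 312
Option 4: 0.2·416 + 0.8·356 = 368
Option 5: 0.2·356 + 0.8·286 = 300
Option 6: 0.2·316 + 0.8·286 = 292
Highest Hurwicz score = 368 → Option 4.

Option 4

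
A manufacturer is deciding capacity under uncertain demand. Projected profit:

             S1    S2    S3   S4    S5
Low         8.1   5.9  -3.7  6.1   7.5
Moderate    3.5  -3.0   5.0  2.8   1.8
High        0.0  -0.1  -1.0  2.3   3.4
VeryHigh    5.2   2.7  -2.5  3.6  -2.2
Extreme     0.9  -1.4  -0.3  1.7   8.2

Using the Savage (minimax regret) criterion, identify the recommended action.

Extreme

Column bests: S1=8.1, S2=5.9, S3=5.0, S4=6.1, S5=8.2.
Low regrets: 0.0, 0.0, 8.7, 0.0, 0.7 → max 8.7
Moderate regrets: 4.6, 8.9, 0.0, 3.3, 6.4 → max 8.9
High regrets: 8.1, 6.0, 6.0, 3.8, 4.8 → max 8.1
VeryHigh regrets: 2.9, 3.2, 7.5, 2.5, 10.4 → max 10.4
Extreme regrets: 7.2, 7.3, 5.3, 4.4, 0.0 → max 7.3
Smallest max regret = 7.3 → Extreme.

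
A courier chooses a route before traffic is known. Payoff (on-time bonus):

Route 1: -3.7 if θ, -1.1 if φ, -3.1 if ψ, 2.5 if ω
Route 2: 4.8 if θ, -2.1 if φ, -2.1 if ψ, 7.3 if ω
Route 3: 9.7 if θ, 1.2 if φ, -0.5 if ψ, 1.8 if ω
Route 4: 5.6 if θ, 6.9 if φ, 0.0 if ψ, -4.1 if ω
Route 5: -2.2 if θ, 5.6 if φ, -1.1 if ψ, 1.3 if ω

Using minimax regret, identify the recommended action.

Column bests: θ=9.7, φ=6.9, ψ=0.0, ω=7.3.
Route 1 regrets: 13.4, 8.0, 3.1, 4.8 → max 13.4
Route 2 regrets: 4.9, 9.0, 2.1, 0.0 → max 9.0
Route 3 regrets: 0.0, 5.7, 0.5, 5.5 → max 5.7
Route 4 regrets: 4.1, 0.0, 0.0, 11.4 → max 11.4
Route 5 regrets: 11.9, 1.3, 1.1, 6.0 → max 11.9
Smallest max regret = 5.7 → Route 3.

Route 3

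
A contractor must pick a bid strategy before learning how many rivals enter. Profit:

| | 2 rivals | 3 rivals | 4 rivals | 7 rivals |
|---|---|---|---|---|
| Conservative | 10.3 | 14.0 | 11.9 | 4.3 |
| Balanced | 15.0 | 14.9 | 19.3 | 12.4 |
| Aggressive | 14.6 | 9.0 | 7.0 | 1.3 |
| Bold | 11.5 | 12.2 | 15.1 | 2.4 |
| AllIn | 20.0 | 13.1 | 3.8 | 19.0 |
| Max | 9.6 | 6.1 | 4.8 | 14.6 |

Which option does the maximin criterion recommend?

Balanced

Row minima: Conservative=4.3, Balanced=12.4, Aggressive=1.3, Bold=2.4, AllIn=3.8, Max=4.8
Best worst-case = 12.4 → Balanced.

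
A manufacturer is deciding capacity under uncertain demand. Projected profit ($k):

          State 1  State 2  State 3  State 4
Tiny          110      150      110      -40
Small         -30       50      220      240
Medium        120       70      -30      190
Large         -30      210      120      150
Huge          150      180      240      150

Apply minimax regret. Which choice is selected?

Column bests: State 1=150, State 2=210, State 3=240, State 4=240.
Tiny regrets: 40, 60, 130, 280 → max 280
Small regrets: 180, 160, 20, 0 → max 180
Medium regrets: 30, 140, 270, 50 → max 270
Large regrets: 180, 0, 120, 90 → max 180
Huge regrets: 0, 30, 0, 90 → max 90
Smallest max regret = 90 → Huge.

Huge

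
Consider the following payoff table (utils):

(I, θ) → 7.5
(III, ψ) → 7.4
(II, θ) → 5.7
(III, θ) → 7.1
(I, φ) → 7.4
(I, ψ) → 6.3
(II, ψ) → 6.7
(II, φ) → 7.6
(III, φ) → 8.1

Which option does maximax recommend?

III

Row maxima: I=7.5, II=7.6, III=8.1
Best best-case = 8.1 → III.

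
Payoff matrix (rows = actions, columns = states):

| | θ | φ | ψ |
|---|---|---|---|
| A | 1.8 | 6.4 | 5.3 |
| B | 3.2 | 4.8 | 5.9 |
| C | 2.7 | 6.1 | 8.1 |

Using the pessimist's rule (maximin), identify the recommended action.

B

Row minima: A=1.8, B=3.2, C=2.7
Best worst-case = 3.2 → B.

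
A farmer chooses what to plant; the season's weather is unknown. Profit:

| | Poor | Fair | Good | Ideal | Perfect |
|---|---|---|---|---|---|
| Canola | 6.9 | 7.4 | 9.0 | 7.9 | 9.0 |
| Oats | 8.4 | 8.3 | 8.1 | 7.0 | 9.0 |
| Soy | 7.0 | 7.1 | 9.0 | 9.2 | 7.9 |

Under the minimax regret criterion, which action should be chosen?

Soy

Column bests: Poor=8.4, Fair=8.3, Good=9.0, Ideal=9.2, Perfect=9.0.
Canola regrets: 1.5, 0.9, 0.0, 1.3, 0.0 → max 1.5
Oats regrets: 0.0, 0.0, 0.9, 2.2, 0.0 → max 2.2
Soy regrets: 1.4, 1.2, 0.0, 0.0, 1.1 → max 1.4
Smallest max regret = 1.4 → Soy.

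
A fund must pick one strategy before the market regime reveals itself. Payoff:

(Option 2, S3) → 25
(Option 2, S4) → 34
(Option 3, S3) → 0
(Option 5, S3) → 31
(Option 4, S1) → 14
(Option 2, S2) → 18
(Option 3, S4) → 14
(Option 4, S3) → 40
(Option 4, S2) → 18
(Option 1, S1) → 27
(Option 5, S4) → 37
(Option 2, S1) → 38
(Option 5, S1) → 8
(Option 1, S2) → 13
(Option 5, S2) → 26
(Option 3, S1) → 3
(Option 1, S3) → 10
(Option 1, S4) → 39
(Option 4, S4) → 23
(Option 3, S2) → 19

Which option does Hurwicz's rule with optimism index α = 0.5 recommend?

Option 2

Option 1: 0.5·39 + 0.5·10 = 24.5
Option 2: 0.5·38 + 0.5·18 = 28
Option 3: 0.5·19 + 0.5·0 = 9.5
Option 4: 0.5·40 + 0.5·14 = 27
Option 5: 0.5·37 + 0.5·8 = 22.5
Highest Hurwicz score = 28 → Option 2.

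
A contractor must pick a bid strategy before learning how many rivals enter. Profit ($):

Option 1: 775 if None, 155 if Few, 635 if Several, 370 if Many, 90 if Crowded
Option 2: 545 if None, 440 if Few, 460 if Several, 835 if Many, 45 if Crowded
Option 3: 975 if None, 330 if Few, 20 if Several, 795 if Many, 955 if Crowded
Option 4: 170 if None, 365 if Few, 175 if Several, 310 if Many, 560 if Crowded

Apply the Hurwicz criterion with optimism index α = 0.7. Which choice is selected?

Option 1: 0.7·775 + 0.3·90 = 569.5
Option 2: 0.7·835 + 0.3·45 = 598
Option 3: 0.7·975 + 0.3·20 = 688.5
Option 4: 0.7·560 + 0.3·170 = 443
Highest Hurwicz score = 688.5 → Option 3.

Option 3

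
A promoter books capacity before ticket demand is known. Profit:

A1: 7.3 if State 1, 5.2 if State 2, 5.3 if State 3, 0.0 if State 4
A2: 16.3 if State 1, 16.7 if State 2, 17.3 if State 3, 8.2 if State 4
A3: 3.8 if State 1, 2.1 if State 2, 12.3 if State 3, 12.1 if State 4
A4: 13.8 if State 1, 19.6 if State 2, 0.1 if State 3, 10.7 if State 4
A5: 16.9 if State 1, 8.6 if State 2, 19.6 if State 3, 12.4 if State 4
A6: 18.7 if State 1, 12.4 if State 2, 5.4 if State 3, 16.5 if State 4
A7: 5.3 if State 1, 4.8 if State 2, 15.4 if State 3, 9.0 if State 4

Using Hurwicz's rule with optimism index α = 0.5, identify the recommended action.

A5

A1: 0.5·7.3 + 0.5·0.0 = 3.65
A2: 0.5·17.3 + 0.5·8.2 = 12.75
A3: 0.5·12.3 + 0.5·2.1 = 7.2
A4: 0.5·19.6 + 0.5·0.1 = 9.85
A5: 0.5·19.6 + 0.5·8.6 = 14.1
A6: 0.5·18.7 + 0.5·5.4 = 12.05
A7: 0.5·15.4 + 0.5·4.8 = 10.1
Highest Hurwicz score = 14.1 → A5.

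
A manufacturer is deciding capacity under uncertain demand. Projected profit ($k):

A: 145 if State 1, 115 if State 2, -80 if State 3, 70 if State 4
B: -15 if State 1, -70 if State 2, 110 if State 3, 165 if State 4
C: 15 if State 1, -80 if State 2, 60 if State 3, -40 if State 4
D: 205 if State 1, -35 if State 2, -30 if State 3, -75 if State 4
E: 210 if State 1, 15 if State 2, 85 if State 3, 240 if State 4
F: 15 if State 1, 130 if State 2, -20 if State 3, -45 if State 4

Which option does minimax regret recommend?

E

Column bests: State 1=210, State 2=130, State 3=110, State 4=240.
A regrets: 65, 15, 190, 170 → max 190
B regrets: 225, 200, 0, 75 → max 225
C regrets: 195, 210, 50, 280 → max 280
D regrets: 5, 165, 140, 315 → max 315
E regrets: 0, 115, 25, 0 → max 115
F regrets: 195, 0, 130, 285 → max 285
Smallest max regret = 115 → E.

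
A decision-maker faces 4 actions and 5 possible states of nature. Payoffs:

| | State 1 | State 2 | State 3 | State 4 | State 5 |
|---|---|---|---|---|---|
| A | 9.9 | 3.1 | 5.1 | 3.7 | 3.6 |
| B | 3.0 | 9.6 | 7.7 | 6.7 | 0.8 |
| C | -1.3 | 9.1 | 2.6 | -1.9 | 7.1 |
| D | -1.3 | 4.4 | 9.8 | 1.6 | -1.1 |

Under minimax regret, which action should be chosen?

Column bests: State 1=9.9, State 2=9.6, State 3=9.8, State 4=6.7, State 5=7.1.
A regrets: 0.0, 6.5, 4.7, 3.0, 3.5 → max 6.5
B regrets: 6.9, 0.0, 2.1, 0.0, 6.3 → max 6.9
C regrets: 11.2, 0.5, 7.2, 8.6, 0.0 → max 11.2
D regrets: 11.2, 5.2, 0.0, 5.1, 8.2 → max 11.2
Smallest max regret = 6.5 → A.

A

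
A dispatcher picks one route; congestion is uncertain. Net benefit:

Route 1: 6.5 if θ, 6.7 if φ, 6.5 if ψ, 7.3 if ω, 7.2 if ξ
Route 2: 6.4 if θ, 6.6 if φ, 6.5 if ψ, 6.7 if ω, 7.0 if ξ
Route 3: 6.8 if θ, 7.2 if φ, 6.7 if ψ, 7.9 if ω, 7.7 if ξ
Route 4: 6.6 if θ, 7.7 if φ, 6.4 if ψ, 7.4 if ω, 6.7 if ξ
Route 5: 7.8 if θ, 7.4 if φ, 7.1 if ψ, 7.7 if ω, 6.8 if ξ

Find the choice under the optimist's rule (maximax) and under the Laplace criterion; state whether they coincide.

maximax → Route 3; laplace → Route 5 (disagree)

Row maxima: Route 1=7.3, Route 2=7.0, Route 3=7.9, Route 4=7.7, Route 5=7.8
Best best-case = 7.9 → Route 3.
Row averages: Route 1=6.84, Route 2=6.64, Route 3=7.26, Route 4=6.96, Route 5=7.36
Highest average = 7.36 → Route 5.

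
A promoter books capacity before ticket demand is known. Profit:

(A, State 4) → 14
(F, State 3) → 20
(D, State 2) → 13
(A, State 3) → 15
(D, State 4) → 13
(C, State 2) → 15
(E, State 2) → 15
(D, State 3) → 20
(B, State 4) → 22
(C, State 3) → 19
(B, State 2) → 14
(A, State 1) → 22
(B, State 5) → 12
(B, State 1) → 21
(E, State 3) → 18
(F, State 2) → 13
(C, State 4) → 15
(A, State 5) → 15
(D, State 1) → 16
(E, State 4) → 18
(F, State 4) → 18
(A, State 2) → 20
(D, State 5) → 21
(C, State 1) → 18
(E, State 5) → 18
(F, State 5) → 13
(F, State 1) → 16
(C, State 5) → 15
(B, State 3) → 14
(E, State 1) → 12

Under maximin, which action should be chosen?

Row minima: A=14, B=12, C=15, D=13, E=12, F=13
Best worst-case = 15 → C.

C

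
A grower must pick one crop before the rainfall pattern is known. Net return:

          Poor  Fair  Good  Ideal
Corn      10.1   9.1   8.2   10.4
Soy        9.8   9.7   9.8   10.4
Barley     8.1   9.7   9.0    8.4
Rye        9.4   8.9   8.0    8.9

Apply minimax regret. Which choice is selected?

Soy

Column bests: Poor=10.1, Fair=9.7, Good=9.8, Ideal=10.4.
Corn regrets: 0.0, 0.6, 1.6, 0.0 → max 1.6
Soy regrets: 0.3, 0.0, 0.0, 0.0 → max 0.3
Barley regrets: 2.0, 0.0, 0.8, 2.0 → max 2.0
Rye regrets: 0.7, 0.8, 1.8, 1.5 → max 1.8
Smallest max regret = 0.3 → Soy.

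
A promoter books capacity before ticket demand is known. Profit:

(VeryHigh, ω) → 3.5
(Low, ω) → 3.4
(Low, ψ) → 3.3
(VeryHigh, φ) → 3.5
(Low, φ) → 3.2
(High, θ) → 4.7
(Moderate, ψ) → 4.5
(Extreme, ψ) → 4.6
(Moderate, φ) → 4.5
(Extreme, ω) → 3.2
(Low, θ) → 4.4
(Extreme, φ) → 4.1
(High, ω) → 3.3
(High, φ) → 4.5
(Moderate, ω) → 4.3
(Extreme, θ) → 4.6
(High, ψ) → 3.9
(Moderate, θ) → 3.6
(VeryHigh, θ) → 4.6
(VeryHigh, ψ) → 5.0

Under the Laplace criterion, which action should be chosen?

Moderate

Row averages: Low=3.575, Moderate=4.225, High=4.1, VeryHigh=4.15, Extreme=4.125
Highest average = 4.225 → Moderate.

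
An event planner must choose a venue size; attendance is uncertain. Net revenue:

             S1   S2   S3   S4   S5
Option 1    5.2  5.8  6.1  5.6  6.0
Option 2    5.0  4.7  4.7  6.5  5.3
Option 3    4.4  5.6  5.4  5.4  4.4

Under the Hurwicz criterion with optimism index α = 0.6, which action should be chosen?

Option 2

Option 1: 0.6·6.1 + 0.4·5.2 = 5.74
Option 2: 0.6·6.5 + 0.4·4.7 = 5.78
Option 3: 0.6·5.6 + 0.4·4.4 = 5.12
Highest Hurwicz score = 5.78 → Option 2.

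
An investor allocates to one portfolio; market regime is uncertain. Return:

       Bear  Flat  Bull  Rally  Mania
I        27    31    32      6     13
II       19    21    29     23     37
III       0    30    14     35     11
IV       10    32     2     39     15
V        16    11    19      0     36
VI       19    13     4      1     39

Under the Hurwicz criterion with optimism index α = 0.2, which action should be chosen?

II

I: 0.2·32 + 0.8·6 = 11.2
II: 0.2·37 + 0.8·19 = 22.6
III: 0.2·35 + 0.8·0 = 7
IV: 0.2·39 + 0.8·2 = 9.4
V: 0.2·36 + 0.8·0 = 7.2
VI: 0.2·39 + 0.8·1 = 8.6
Highest Hurwicz score = 22.6 → II.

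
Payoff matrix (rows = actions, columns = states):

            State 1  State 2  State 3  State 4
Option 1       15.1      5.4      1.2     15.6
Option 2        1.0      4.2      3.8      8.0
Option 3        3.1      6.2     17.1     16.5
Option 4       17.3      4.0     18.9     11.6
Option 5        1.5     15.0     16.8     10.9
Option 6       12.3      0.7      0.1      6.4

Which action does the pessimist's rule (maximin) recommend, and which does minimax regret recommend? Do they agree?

Row minima: Option 1=1.2, Option 2=1.0, Option 3=3.1, Option 4=4.0, Option 5=1.5, Option 6=0.1
Best worst-case = 4.0 → Option 4.
Column bests: State 1=17.3, State 2=15.0, State 3=18.9, State 4=16.5.
Option 1 regrets: 2.2, 9.6, 17.7, 0.9 → max 17.7
Option 2 regrets: 16.3, 10.8, 15.1, 8.5 → max 16.3
Option 3 regrets: 14.2, 8.8, 1.8, 0.0 → max 14.2
Option 4 regrets: 0.0, 11.0, 0.0, 4.9 → max 11.0
Option 5 regrets: 15.8, 0.0, 2.1, 5.6 → max 15.8
Option 6 regrets: 5.0, 14.3, 18.8, 10.1 → max 18.8
Smallest max regret = 11.0 → Option 4.

maximin → Option 4; minimax regret → Option 4 (agree)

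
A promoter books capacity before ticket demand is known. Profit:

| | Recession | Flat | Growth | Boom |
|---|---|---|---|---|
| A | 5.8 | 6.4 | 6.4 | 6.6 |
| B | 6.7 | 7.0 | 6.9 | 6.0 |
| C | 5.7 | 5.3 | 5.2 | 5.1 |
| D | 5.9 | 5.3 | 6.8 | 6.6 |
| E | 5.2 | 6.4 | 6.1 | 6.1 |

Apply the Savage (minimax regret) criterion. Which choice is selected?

B

Column bests: Recession=6.7, Flat=7.0, Growth=6.9, Boom=6.6.
A regrets: 0.9, 0.6, 0.5, 0.0 → max 0.9
B regrets: 0.0, 0.0, 0.0, 0.6 → max 0.6
C regrets: 1.0, 1.7, 1.7, 1.5 → max 1.7
D regrets: 0.8, 1.7, 0.1, 0.0 → max 1.7
E regrets: 1.5, 0.6, 0.8, 0.5 → max 1.5
Smallest max regret = 0.6 → B.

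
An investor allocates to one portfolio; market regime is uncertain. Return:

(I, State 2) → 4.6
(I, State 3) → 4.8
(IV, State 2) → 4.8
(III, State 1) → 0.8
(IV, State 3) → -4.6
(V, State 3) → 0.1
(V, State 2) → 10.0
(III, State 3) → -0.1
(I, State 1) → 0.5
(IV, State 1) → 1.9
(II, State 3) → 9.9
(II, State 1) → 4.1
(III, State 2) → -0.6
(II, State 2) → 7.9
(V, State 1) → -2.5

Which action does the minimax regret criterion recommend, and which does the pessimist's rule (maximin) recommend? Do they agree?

Column bests: State 1=4.1, State 2=10.0, State 3=9.9.
I regrets: 3.6, 5.4, 5.1 → max 5.4
II regrets: 0.0, 2.1, 0.0 → max 2.1
III regrets: 3.3, 10.6, 10.0 → max 10.6
IV regrets: 2.2, 5.2, 14.5 → max 14.5
V regrets: 6.6, 0.0, 9.8 → max 9.8
Smallest max regret = 2.1 → II.
Row minima: I=0.5, II=4.1, III=-0.6, IV=-4.6, V=-2.5
Best worst-case = 4.1 → II.

minimax regret → II; maximin → II (agree)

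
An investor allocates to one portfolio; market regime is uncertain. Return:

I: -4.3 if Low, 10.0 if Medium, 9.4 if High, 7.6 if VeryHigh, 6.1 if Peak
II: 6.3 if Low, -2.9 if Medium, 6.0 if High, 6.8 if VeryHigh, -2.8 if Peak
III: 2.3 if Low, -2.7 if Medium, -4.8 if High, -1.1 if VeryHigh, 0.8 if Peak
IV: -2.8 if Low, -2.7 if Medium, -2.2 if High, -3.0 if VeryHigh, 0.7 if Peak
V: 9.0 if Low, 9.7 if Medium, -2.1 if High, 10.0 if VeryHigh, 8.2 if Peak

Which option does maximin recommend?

Row minima: I=-4.3, II=-2.9, III=-4.8, IV=-3.0, V=-2.1
Best worst-case = -2.1 → V.

V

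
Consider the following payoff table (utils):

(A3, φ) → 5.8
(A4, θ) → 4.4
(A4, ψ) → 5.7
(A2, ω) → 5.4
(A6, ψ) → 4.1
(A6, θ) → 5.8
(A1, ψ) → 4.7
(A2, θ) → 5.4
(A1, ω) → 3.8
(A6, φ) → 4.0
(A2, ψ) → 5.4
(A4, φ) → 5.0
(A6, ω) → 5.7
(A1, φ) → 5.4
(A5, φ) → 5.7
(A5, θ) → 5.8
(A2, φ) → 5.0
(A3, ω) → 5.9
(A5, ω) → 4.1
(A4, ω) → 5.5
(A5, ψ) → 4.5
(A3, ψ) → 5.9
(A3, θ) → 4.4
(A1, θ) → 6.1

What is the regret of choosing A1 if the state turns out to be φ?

0.4

Best payoff under φ is 5.8.
Regret = 5.8 − 5.4 = 0.4.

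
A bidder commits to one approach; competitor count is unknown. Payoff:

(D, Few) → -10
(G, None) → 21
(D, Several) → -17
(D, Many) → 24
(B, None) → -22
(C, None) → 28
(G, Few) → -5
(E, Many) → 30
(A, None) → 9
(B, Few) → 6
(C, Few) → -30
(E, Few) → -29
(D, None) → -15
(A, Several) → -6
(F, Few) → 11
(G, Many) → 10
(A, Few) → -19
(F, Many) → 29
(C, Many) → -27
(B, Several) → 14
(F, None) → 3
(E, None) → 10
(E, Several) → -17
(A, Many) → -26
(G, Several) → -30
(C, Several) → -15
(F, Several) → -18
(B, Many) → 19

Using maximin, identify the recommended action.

Row minima: A=-26, B=-22, C=-30, D=-17, E=-29, F=-18, G=-30
Best worst-case = -17 → D.

D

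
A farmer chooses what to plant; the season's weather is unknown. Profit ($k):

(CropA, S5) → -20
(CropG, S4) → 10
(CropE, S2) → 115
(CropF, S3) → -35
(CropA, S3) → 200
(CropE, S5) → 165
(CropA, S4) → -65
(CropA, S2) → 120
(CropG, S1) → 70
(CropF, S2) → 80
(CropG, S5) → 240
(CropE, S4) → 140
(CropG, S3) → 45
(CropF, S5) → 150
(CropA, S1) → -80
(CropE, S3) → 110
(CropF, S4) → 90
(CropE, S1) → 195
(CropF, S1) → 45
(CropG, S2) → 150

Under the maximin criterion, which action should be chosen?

CropE

Row minima: CropA=-80, CropG=10, CropF=-35, CropE=110
Best worst-case = 110 → CropE.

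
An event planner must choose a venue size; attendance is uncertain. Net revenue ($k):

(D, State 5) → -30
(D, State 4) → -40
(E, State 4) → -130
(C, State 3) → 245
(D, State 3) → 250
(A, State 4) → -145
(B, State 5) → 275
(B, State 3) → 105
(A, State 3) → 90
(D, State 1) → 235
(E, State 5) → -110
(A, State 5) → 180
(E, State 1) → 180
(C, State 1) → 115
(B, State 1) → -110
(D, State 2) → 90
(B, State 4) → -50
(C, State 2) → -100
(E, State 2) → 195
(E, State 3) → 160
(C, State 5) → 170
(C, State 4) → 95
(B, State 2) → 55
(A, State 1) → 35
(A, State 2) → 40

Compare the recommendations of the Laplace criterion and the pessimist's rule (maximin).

Row averages: A=40, B=55, C=105, D=101, E=59
Highest average = 105 → C.
Row minima: A=-145, B=-110, C=-100, D=-40, E=-130
Best worst-case = -40 → D.

laplace → C; maximin → D (disagree)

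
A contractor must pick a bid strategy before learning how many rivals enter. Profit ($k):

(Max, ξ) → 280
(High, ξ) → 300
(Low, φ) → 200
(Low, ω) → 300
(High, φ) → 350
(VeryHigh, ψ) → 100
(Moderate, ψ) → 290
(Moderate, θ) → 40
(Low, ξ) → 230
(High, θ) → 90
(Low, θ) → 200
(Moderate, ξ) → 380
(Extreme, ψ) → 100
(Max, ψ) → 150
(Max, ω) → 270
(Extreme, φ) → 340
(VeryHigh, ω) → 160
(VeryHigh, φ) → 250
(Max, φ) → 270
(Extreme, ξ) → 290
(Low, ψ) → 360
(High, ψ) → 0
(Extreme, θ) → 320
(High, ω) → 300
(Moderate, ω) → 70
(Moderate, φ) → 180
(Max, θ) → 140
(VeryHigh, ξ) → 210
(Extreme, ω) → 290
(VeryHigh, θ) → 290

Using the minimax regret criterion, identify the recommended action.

Column bests: θ=320, φ=350, ψ=360, ω=300, ξ=380.
Low regrets: 120, 150, 0, 0, 150 → max 150
Moderate regrets: 280, 170, 70, 230, 0 → max 280
High regrets: 230, 0, 360, 0, 80 → max 360
VeryHigh regrets: 30, 100, 260, 140, 170 → max 260
Extreme regrets: 0, 10, 260, 10, 90 → max 260
Max regrets: 180, 80, 210, 30, 100 → max 210
Smallest max regret = 150 → Low.

Low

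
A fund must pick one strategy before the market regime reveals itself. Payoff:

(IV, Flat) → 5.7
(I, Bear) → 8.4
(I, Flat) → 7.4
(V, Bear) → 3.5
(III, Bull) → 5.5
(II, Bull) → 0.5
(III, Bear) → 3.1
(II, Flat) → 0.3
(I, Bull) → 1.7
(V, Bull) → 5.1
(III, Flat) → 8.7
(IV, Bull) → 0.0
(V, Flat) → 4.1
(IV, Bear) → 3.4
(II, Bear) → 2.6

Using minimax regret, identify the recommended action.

I

Column bests: Bear=8.4, Flat=8.7, Bull=5.5.
I regrets: 0.0, 1.3, 3.8 → max 3.8
II regrets: 5.8, 8.4, 5.0 → max 8.4
III regrets: 5.3, 0.0, 0.0 → max 5.3
IV regrets: 5.0, 3.0, 5.5 → max 5.5
V regrets: 4.9, 4.6, 0.4 → max 4.9
Smallest max regret = 3.8 → I.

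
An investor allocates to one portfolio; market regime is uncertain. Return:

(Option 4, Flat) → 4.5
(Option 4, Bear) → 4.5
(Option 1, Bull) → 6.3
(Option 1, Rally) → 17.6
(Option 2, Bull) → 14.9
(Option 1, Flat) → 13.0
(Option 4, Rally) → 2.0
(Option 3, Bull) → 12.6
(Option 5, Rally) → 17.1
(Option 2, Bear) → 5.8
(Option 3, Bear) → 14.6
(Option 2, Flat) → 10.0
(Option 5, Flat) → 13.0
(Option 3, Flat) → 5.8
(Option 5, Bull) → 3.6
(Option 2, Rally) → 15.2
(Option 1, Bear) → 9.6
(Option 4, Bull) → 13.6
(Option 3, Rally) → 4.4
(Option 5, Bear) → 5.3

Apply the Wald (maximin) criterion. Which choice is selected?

Row minima: Option 1=6.3, Option 2=5.8, Option 3=4.4, Option 4=2.0, Option 5=3.6
Best worst-case = 6.3 → Option 1.

Option 1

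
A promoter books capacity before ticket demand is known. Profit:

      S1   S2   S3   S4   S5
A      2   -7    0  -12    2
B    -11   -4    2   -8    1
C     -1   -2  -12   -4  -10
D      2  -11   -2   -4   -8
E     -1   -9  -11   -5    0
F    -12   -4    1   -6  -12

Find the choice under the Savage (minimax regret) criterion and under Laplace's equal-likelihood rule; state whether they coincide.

minimax regret → A; laplace → A (agree)

Column bests: S1=2, S2=-2, S3=2, S4=-4, S5=2.
A regrets: 0, 5, 2, 8, 0 → max 8
B regrets: 13, 2, 0, 4, 1 → max 13
C regrets: 3, 0, 14, 0, 12 → max 14
D regrets: 0, 9, 4, 0, 10 → max 10
E regrets: 3, 7, 13, 1, 2 → max 13
F regrets: 14, 2, 1, 2, 14 → max 14
Smallest max regret = 8 → A.
Row averages: A=-3, B=-4, C=-5.8, D=-4.6, E=-5.2, F=-6.6
Highest average = -3 → A.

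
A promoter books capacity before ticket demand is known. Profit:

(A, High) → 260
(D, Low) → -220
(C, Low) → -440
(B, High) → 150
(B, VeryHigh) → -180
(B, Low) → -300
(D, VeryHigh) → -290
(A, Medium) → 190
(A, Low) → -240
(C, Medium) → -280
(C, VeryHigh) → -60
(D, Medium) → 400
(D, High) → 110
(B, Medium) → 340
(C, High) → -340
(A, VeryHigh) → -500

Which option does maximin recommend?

Row minima: A=-500, B=-300, C=-440, D=-290
Best worst-case = -290 → D.

D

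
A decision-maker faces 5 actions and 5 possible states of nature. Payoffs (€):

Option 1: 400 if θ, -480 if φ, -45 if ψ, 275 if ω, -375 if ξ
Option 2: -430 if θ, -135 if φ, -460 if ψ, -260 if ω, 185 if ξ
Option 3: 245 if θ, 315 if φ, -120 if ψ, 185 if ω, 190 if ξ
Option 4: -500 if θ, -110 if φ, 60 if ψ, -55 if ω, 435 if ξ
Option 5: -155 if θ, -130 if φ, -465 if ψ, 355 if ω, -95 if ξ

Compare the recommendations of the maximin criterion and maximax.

Row minima: Option 1=-480, Option 2=-460, Option 3=-120, Option 4=-500, Option 5=-465
Best worst-case = -120 → Option 3.
Row maxima: Option 1=400, Option 2=185, Option 3=315, Option 4=435, Option 5=355
Best best-case = 435 → Option 4.

maximin → Option 3; maximax → Option 4 (disagree)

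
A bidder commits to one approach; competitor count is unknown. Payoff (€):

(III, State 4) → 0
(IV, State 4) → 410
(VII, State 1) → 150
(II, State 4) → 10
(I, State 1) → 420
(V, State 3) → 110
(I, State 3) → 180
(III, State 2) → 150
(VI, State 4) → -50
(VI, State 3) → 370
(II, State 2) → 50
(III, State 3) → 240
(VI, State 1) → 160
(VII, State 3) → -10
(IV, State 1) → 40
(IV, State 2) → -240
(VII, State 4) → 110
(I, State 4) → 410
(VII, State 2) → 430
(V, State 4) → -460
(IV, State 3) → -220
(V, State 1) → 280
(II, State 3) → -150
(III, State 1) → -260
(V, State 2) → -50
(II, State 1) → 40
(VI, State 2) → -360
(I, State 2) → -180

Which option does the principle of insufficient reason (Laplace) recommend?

Row averages: I=207.5, II=-12.5, III=32.5, IV=-2.5, V=-30, VI=30, VII=170
Highest average = 207.5 → I.

I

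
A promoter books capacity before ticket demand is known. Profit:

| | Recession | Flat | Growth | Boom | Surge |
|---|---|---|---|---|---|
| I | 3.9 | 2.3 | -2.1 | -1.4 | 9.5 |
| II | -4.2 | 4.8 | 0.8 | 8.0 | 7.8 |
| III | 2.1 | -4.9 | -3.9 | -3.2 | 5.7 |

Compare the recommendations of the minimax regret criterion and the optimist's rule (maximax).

minimax regret → II; maximax → I (disagree)

Column bests: Recession=3.9, Flat=4.8, Growth=0.8, Boom=8.0, Surge=9.5.
I regrets: 0.0, 2.5, 2.9, 9.4, 0.0 → max 9.4
II regrets: 8.1, 0.0, 0.0, 0.0, 1.7 → max 8.1
III regrets: 1.8, 9.7, 4.7, 11.2, 3.8 → max 11.2
Smallest max regret = 8.1 → II.
Row maxima: I=9.5, II=8.0, III=5.7
Best best-case = 9.5 → I.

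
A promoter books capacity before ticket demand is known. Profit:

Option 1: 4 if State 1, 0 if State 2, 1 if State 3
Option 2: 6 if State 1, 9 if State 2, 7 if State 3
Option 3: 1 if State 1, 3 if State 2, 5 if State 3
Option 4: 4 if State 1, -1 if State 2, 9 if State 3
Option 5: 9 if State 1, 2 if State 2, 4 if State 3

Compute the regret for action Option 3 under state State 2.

6

Best payoff under State 2 is 9.
Regret = 9 − 3 = 6.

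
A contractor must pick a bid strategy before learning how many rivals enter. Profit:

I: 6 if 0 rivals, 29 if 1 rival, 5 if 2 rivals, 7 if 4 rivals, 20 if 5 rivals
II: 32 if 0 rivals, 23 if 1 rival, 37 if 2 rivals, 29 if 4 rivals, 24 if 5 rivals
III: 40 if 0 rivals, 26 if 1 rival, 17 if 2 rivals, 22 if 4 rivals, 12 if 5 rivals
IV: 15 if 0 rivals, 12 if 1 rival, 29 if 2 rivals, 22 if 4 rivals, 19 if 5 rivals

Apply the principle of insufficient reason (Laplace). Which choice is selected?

II

Row averages: I=13.4, II=29, III=23.4, IV=19.4
Highest average = 29 → II.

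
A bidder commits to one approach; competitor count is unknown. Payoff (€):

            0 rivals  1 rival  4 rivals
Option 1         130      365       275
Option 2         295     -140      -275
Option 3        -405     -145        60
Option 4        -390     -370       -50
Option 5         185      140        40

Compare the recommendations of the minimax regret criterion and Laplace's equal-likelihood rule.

Column bests: 0 rivals=295, 1 rival=365, 4 rivals=275.
Option 1 regrets: 165, 0, 0 → max 165
Option 2 regrets: 0, 505, 550 → max 550
Option 3 regrets: 700, 510, 215 → max 700
Option 4 regrets: 685, 735, 325 → max 735
Option 5 regrets: 110, 225, 235 → max 235
Smallest max regret = 165 → Option 1.
Row averages: Option 1=770/3, Option 2=-40, Option 3=-490/3, Option 4=-270, Option 5=365/3
Highest average = 770/3 → Option 1.

minimax regret → Option 1; laplace → Option 1 (agree)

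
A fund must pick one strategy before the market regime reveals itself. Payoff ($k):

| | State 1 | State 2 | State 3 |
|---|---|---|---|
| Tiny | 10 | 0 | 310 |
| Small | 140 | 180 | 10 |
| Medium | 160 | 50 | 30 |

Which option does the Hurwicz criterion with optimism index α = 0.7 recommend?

Tiny: 0.7·310 + 0.3·0 = 217
Small: 0.7·180 + 0.3·10 = 129
Medium: 0.7·160 + 0.3·30 = 121
Highest Hurwicz score = 217 → Tiny.

Tiny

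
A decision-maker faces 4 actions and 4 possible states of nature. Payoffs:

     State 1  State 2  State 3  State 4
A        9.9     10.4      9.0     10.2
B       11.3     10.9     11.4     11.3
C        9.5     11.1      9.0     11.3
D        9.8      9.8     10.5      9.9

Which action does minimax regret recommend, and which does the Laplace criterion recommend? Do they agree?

minimax regret → B; laplace → B (agree)

Column bests: State 1=11.3, State 2=11.1, State 3=11.4, State 4=11.3.
A regrets: 1.4, 0.7, 2.4, 1.1 → max 2.4
B regrets: 0.0, 0.2, 0.0, 0.0 → max 0.2
C regrets: 1.8, 0.0, 2.4, 0.0 → max 2.4
D regrets: 1.5, 1.3, 0.9, 1.4 → max 1.5
Smallest max regret = 0.2 → B.
Row averages: A=9.875, B=11.225, C=10.225, D=10
Highest average = 11.225 → B.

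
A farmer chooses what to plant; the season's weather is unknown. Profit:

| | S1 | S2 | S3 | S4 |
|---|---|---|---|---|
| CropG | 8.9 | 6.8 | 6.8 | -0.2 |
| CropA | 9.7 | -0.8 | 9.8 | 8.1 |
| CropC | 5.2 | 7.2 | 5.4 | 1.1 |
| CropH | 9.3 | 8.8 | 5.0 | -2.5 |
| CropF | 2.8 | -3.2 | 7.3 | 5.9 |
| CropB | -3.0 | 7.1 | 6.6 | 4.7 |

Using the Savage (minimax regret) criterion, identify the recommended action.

CropC

Column bests: S1=9.7, S2=8.8, S3=9.8, S4=8.1.
CropG regrets: 0.8, 2.0, 3.0, 8.3 → max 8.3
CropA regrets: 0.0, 9.6, 0.0, 0.0 → max 9.6
CropC regrets: 4.5, 1.6, 4.4, 7.0 → max 7.0
CropH regrets: 0.4, 0.0, 4.8, 10.6 → max 10.6
CropF regrets: 6.9, 12.0, 2.5, 2.2 → max 12.0
CropB regrets: 12.7, 1.7, 3.2, 3.4 → max 12.7
Smallest max regret = 7.0 → CropC.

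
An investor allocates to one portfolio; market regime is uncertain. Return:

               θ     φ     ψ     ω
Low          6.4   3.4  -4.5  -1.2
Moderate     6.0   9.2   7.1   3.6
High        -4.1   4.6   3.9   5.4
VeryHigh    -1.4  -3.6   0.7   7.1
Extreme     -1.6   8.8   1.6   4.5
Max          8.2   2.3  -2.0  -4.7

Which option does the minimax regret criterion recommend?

Moderate

Column bests: θ=8.2, φ=9.2, ψ=7.1, ω=7.1.
Low regrets: 1.8, 5.8, 11.6, 8.3 → max 11.6
Moderate regrets: 2.2, 0.0, 0.0, 3.5 → max 3.5
High regrets: 12.3, 4.6, 3.2, 1.7 → max 12.3
VeryHigh regrets: 9.6, 12.8, 6.4, 0.0 → max 12.8
Extreme regrets: 9.8, 0.4, 5.5, 2.6 → max 9.8
Max regrets: 0.0, 6.9, 9.1, 11.8 → max 11.8
Smallest max regret = 3.5 → Moderate.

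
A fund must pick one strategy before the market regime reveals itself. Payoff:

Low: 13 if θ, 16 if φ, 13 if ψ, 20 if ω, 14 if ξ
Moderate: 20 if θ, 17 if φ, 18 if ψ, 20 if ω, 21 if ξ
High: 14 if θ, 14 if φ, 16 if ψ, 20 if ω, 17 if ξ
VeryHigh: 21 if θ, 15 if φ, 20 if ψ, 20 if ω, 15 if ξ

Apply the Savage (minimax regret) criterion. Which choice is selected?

Column bests: θ=21, φ=17, ψ=20, ω=20, ξ=21.
Low regrets: 8, 1, 7, 0, 7 → max 8
Moderate regrets: 1, 0, 2, 0, 0 → max 2
High regrets: 7, 3, 4, 0, 4 → max 7
VeryHigh regrets: 0, 2, 0, 0, 6 → max 6
Smallest max regret = 2 → Moderate.

Moderate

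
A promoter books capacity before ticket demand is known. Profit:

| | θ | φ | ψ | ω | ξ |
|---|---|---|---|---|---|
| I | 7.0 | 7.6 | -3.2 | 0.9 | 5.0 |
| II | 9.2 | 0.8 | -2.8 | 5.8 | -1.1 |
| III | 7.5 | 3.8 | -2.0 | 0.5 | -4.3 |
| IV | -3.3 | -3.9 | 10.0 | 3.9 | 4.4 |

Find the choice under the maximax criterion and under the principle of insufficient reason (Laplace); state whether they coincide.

Row maxima: I=7.6, II=9.2, III=7.5, IV=10.0
Best best-case = 10.0 → IV.
Row averages: I=3.46, II=2.38, III=1.1, IV=2.22
Highest average = 3.46 → I.

maximax → IV; laplace → I (disagree)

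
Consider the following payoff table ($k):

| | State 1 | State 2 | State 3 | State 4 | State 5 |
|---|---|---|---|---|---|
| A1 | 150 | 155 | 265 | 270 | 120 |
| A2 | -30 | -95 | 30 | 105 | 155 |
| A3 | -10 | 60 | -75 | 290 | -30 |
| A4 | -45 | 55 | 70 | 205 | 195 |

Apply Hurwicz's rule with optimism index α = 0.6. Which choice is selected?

A1

A1: 0.6·270 + 0.4·120 = 210
A2: 0.6·155 + 0.4·(-95) = 55
A3: 0.6·290 + 0.4·(-75) = 144
A4: 0.6·205 + 0.4·(-45) = 105
Highest Hurwicz score = 210 → A1.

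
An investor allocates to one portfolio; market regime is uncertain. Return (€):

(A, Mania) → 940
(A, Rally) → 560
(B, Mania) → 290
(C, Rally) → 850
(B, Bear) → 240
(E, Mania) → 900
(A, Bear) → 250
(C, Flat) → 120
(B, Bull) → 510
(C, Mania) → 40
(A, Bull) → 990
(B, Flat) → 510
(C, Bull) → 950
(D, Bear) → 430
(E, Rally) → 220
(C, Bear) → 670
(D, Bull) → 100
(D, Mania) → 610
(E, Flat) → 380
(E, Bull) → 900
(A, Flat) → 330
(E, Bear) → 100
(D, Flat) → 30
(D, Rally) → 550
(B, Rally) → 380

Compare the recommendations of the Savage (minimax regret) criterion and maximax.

Column bests: Bear=670, Flat=510, Bull=990, Rally=850, Mania=940.
A regrets: 420, 180, 0, 290, 0 → max 420
B regrets: 430, 0, 480, 470, 650 → max 650
C regrets: 0, 390, 40, 0, 900 → max 900
D regrets: 240, 480, 890, 300, 330 → max 890
E regrets: 570, 130, 90, 630, 40 → max 630
Smallest max regret = 420 → A.
Row maxima: A=990, B=510, C=950, D=610, E=900
Best best-case = 990 → A.

minimax regret → A; maximax → A (agree)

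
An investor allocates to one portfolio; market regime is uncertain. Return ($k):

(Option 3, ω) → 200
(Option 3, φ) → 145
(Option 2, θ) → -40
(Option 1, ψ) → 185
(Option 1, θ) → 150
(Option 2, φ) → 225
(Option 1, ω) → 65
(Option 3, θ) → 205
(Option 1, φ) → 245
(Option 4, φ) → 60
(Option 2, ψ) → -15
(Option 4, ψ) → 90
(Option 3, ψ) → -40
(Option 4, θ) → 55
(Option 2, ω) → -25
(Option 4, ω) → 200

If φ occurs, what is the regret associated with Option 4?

185

Best payoff under φ is 245.
Regret = 245 − 60 = 185.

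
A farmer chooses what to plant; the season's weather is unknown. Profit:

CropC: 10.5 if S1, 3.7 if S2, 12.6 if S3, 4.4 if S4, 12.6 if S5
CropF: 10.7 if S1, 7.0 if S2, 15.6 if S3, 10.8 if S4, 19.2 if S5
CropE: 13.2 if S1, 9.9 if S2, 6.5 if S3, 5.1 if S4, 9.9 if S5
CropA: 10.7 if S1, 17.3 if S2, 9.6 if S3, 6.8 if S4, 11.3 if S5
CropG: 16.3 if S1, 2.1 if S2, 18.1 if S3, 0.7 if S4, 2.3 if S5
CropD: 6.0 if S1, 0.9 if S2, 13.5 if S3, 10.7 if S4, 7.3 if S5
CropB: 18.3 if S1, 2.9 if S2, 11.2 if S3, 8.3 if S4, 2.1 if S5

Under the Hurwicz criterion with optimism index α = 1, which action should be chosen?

CropF

CropC: 1·12.6 + 0·3.7 = 12.6
CropF: 1·19.2 + 0·7.0 = 19.2
CropE: 1·13.2 + 0·5.1 = 13.2
CropA: 1·17.3 + 0·6.8 = 17.3
CropG: 1·18.1 + 0·0.7 = 18.1
CropD: 1·13.5 + 0·0.9 = 13.5
CropB: 1·18.3 + 0·2.1 = 18.3
Highest Hurwicz score = 19.2 → CropF.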